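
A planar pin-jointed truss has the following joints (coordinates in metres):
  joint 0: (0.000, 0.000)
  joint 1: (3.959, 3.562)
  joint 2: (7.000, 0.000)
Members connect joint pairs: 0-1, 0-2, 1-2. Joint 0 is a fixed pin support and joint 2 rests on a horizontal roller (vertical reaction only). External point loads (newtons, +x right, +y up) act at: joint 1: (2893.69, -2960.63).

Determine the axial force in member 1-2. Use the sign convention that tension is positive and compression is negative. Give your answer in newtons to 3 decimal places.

N=3 nodes, M=3 members, R=3 reactions → 2N=6, M+R=6
member 0 (0-1): L=5.3256, (cx,cy)=(0.7434,0.6689)
member 1 (0-2): L=7.0000, (cx,cy)=(1.0000,0.0000)
member 2 (1-2): L=4.6835, (cx,cy)=(0.6493,-0.7605)
solve A·x = −loads:
  F[0-1] = +278.5264 N (tension)
  F[0-2] = +2686.6343 N (tension)
  F[1-2] = -4137.7682 N (compression)
  Rx@0 = -2893.6900 N
  Ry@0 = -186.2926 N
  Ry@2 = +3146.9226 N

-4137.768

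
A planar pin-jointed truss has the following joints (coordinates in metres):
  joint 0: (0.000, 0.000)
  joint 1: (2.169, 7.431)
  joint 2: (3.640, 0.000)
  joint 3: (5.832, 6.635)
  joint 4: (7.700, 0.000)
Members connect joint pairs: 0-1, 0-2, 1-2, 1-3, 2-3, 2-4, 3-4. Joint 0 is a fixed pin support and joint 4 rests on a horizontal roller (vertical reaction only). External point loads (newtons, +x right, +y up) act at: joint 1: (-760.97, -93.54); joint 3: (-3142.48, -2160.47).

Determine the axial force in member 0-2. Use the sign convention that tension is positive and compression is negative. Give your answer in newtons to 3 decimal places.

-2726.119

N=5 nodes, M=7 members, R=3 reactions → 2N=10, M+R=10
member 0 (0-1): L=7.7411, (cx,cy)=(0.2802,0.9599)
member 1 (0-2): L=3.6400, (cx,cy)=(1.0000,0.0000)
member 2 (1-2): L=7.5752, (cx,cy)=(0.1942,-0.9810)
member 3 (1-3): L=3.7485, (cx,cy)=(0.9772,-0.2124)
member 4 (2-3): L=6.9877, (cx,cy)=(0.3137,0.9495)
member 5 (2-4): L=4.0600, (cx,cy)=(1.0000,0.0000)
member 6 (3-4): L=6.8929, (cx,cy)=(0.2710,-0.9626)
solve A·x = −loads:
  F[0-1] = -4201.8502 N (compression)
  F[0-2] = -2726.1191 N (compression)
  F[1-2] = +4293.3768 N (tension)
  F[1-3] = -1279.2519 N (compression)
  F[2-3] = -4435.5380 N (compression)
  F[2-4] = -501.0038 N (compression)
  F[3-4] = +1848.7099 N (tension)
  Rx@0 = +3903.4500 N
  Ry@0 = +4033.5390 N
  Ry@4 = -1779.5290 N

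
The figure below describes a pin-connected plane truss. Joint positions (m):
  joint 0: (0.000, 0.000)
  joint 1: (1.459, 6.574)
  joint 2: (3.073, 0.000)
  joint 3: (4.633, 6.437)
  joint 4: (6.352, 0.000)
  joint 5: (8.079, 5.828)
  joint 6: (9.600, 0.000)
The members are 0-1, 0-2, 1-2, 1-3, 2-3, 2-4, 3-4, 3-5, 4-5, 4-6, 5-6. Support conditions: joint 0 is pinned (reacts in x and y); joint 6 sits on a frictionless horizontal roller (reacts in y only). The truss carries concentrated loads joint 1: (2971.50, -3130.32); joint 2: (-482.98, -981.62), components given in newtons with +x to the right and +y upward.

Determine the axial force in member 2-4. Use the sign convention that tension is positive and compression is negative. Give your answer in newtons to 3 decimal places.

N=7 nodes, M=11 members, R=3 reactions → 2N=14, M+R=14
member 0 (0-1): L=6.7340, (cx,cy)=(0.2167,0.9762)
member 1 (0-2): L=3.0730, (cx,cy)=(1.0000,0.0000)
member 2 (1-2): L=6.7692, (cx,cy)=(0.2384,-0.9712)
member 3 (1-3): L=3.1770, (cx,cy)=(0.9991,-0.0431)
member 4 (2-3): L=6.6233, (cx,cy)=(0.2355,0.9719)
member 5 (2-4): L=3.2790, (cx,cy)=(1.0000,0.0000)
member 6 (3-4): L=6.6626, (cx,cy)=(0.2580,-0.9661)
member 7 (3-5): L=3.4994, (cx,cy)=(0.9847,-0.1740)
member 8 (4-5): L=6.0785, (cx,cy)=(0.2841,0.9588)
member 9 (4-6): L=3.2480, (cx,cy)=(1.0000,0.0000)
member 10 (5-6): L=6.0232, (cx,cy)=(0.2525,-0.9676)
solve A·x = −loads:
  F[0-1] = -1318.4350 N (compression)
  F[0-2] = +2774.1763 N (tension)
  F[1-2] = -1771.9538 N (compression)
  F[1-3] = -2837.3054 N (compression)
  F[2-3] = +2780.6990 N (tension)
  F[2-4] = +2179.7256 N (tension)
  F[3-4] = -2650.1745 N (compression)
  F[3-5] = -1519.1401 N (compression)
  F[4-5] = +2670.4985 N (tension)
  F[4-6] = +737.2263 N (tension)
  F[5-6] = -2919.4391 N (compression)
  Rx@0 = -2488.5200 N
  Ry@0 = +1287.1175 N
  Ry@6 = +2824.8225 N

2179.726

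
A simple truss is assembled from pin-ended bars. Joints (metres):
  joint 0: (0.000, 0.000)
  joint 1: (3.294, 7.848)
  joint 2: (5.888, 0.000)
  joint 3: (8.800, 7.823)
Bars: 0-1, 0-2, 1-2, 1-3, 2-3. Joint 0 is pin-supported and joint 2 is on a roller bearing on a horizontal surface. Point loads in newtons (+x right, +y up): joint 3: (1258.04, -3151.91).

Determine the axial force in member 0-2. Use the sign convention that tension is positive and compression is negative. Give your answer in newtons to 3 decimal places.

-97.797

N=4 nodes, M=5 members, R=3 reactions → 2N=8, M+R=8
member 0 (0-1): L=8.5113, (cx,cy)=(0.3870,0.9221)
member 1 (0-2): L=5.8880, (cx,cy)=(1.0000,0.0000)
member 2 (1-2): L=8.2656, (cx,cy)=(0.3138,-0.9495)
member 3 (1-3): L=5.5061, (cx,cy)=(1.0000,-0.0045)
member 4 (2-3): L=8.3474, (cx,cy)=(0.3489,0.9372)
solve A·x = −loads:
  F[0-1] = +3503.3034 N (tension)
  F[0-2] = -97.7971 N (compression)
  F[1-2] = -3413.7900 N (compression)
  F[1-3] = +2427.2162 N (tension)
  F[2-3] = -3351.4326 N (compression)
  Rx@0 = -1258.0400 N
  Ry@0 = -3230.3004 N
  Ry@2 = +6382.2104 N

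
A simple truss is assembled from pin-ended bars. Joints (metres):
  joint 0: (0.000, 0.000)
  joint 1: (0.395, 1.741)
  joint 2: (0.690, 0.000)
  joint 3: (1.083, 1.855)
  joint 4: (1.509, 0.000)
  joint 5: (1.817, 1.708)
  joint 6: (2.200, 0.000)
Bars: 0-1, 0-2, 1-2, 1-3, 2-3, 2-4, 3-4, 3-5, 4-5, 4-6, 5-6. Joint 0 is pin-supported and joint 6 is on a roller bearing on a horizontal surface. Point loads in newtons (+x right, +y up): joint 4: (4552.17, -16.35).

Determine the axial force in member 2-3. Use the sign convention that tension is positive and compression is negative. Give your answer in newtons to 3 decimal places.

N=7 nodes, M=11 members, R=3 reactions → 2N=14, M+R=14
member 0 (0-1): L=1.7852, (cx,cy)=(0.2213,0.9752)
member 1 (0-2): L=0.6900, (cx,cy)=(1.0000,0.0000)
member 2 (1-2): L=1.7658, (cx,cy)=(0.1671,-0.9859)
member 3 (1-3): L=0.6974, (cx,cy)=(0.9865,0.1635)
member 4 (2-3): L=1.8962, (cx,cy)=(0.2073,0.9783)
member 5 (2-4): L=0.8190, (cx,cy)=(1.0000,0.0000)
member 6 (3-4): L=1.9033, (cx,cy)=(0.2238,-0.9746)
member 7 (3-5): L=0.7486, (cx,cy)=(0.9805,-0.1964)
member 8 (4-5): L=1.7355, (cx,cy)=(0.1775,0.9841)
member 9 (4-6): L=0.6910, (cx,cy)=(1.0000,0.0000)
member 10 (5-6): L=1.7504, (cx,cy)=(0.2188,-0.9758)
solve A·x = −loads:
  F[0-1] = -5.2659 N (compression)
  F[0-2] = +4553.3351 N (tension)
  F[1-2] = +4.8759 N (tension)
  F[1-3] = -2.0067 N (compression)
  F[2-3] = -4.9141 N (compression)
  F[2-4] = +4555.1682 N (tension)
  F[3-4] = +6.1689 N (tension)
  F[3-5] = -4.4659 N (compression)
  F[4-5] = +10.5044 N (tension)
  F[4-6] = +2.5148 N (tension)
  F[5-6] = -11.4931 N (compression)
  Rx@0 = -4552.1700 N
  Ry@0 = +5.1354 N
  Ry@6 = +11.2146 N

-4.914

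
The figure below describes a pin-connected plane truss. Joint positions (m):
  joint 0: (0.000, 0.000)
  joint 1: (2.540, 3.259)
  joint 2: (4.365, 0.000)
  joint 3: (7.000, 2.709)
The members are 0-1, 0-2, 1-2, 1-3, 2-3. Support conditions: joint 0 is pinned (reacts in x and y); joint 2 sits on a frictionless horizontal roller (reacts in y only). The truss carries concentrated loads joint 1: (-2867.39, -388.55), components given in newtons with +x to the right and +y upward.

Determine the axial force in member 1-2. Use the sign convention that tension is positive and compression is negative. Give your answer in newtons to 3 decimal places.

N=4 nodes, M=5 members, R=3 reactions → 2N=8, M+R=8
member 0 (0-1): L=4.1319, (cx,cy)=(0.6147,0.7887)
member 1 (0-2): L=4.3650, (cx,cy)=(1.0000,0.0000)
member 2 (1-2): L=3.7352, (cx,cy)=(0.4886,-0.8725)
member 3 (1-3): L=4.4938, (cx,cy)=(0.9925,-0.1224)
member 4 (2-3): L=3.7791, (cx,cy)=(0.6972,0.7168)
solve A·x = −loads:
  F[0-1] = -2920.2364 N (compression)
  F[0-2] = -1072.2395 N (compression)
  F[1-2] = +2194.5354 N (tension)
  F[1-3] = -0.0000 N (compression)
  F[2-3] = +0.0000 N (tension)
  Rx@0 = +2867.3900 N
  Ry@0 = +2303.3053 N
  Ry@2 = -1914.7553 N

2194.535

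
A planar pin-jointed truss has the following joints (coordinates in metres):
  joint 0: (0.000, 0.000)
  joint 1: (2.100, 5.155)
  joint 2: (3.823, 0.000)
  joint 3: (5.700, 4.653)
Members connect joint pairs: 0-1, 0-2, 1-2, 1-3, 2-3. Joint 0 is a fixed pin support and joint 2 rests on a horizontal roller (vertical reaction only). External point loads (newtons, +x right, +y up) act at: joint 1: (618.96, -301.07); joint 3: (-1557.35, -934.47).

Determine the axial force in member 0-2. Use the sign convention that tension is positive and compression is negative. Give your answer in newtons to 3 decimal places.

-637.859

N=4 nodes, M=5 members, R=3 reactions → 2N=8, M+R=8
member 0 (0-1): L=5.5663, (cx,cy)=(0.3773,0.9261)
member 1 (0-2): L=3.8230, (cx,cy)=(1.0000,0.0000)
member 2 (1-2): L=5.4353, (cx,cy)=(0.3170,-0.9484)
member 3 (1-3): L=3.6348, (cx,cy)=(0.9904,-0.1381)
member 4 (2-3): L=5.0173, (cx,cy)=(0.3741,0.9274)
solve A·x = −loads:
  F[0-1] = -796.5987 N (compression)
  F[0-2] = -637.8585 N (compression)
  F[1-2] = +624.7156 N (tension)
  F[1-3] = -1128.3393 N (compression)
  F[2-3] = -1175.6722 N (compression)
  Rx@0 = +938.3900 N
  Ry@0 = +737.7332 N
  Ry@2 = +497.8068 N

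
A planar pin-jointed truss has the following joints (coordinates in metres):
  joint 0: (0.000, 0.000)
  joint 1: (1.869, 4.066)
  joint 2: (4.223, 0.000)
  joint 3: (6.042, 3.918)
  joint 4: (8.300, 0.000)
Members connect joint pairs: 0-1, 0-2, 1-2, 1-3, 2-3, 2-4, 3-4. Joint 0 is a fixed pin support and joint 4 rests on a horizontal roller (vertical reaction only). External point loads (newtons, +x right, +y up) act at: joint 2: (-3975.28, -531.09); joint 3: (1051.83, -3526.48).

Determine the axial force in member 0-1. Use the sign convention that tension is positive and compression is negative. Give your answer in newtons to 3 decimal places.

N=5 nodes, M=7 members, R=3 reactions → 2N=10, M+R=10
member 0 (0-1): L=4.4750, (cx,cy)=(0.4177,0.9086)
member 1 (0-2): L=4.2230, (cx,cy)=(1.0000,0.0000)
member 2 (1-2): L=4.6983, (cx,cy)=(0.5010,-0.8654)
member 3 (1-3): L=4.1756, (cx,cy)=(0.9994,-0.0354)
member 4 (2-3): L=4.3197, (cx,cy)=(0.4211,0.9070)
member 5 (2-4): L=4.0770, (cx,cy)=(1.0000,0.0000)
member 6 (3-4): L=4.5221, (cx,cy)=(0.4993,-0.8664)
solve A·x = −loads:
  F[0-1] = -796.5303 N (compression)
  F[0-2] = -2590.7753 N (compression)
  F[1-2] = +867.7226 N (tension)
  F[1-3] = -767.9177 N (compression)
  F[2-3] = -242.3994 N (compression)
  F[2-4] = +1921.3390 N (tension)
  F[3-4] = -3847.8590 N (compression)
  Rx@0 = +2923.4500 N
  Ry@0 = +723.7320 N
  Ry@4 = +3333.8380 N

-796.530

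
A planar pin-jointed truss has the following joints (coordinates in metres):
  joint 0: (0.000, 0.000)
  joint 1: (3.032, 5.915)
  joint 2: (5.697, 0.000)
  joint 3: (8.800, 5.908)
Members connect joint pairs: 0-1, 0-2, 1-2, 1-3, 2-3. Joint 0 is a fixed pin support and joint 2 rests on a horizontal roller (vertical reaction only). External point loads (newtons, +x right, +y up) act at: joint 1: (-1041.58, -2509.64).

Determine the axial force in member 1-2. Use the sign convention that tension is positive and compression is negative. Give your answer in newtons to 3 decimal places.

-278.830

N=4 nodes, M=5 members, R=3 reactions → 2N=8, M+R=8
member 0 (0-1): L=6.6468, (cx,cy)=(0.4562,0.8899)
member 1 (0-2): L=5.6970, (cx,cy)=(1.0000,0.0000)
member 2 (1-2): L=6.4876, (cx,cy)=(0.4108,-0.9117)
member 3 (1-3): L=5.7680, (cx,cy)=(1.0000,-0.0012)
member 4 (2-3): L=6.6733, (cx,cy)=(0.4650,0.8853)
solve A·x = −loads:
  F[0-1] = -2534.4694 N (compression)
  F[0-2] = +114.5380 N (tension)
  F[1-2] = -278.8297 N (compression)
  F[1-3] = -0.0000 N (compression)
  F[2-3] = +0.0000 N (tension)
  Rx@0 = +1041.5800 N
  Ry@0 = +2255.4215 N
  Ry@2 = +254.2185 N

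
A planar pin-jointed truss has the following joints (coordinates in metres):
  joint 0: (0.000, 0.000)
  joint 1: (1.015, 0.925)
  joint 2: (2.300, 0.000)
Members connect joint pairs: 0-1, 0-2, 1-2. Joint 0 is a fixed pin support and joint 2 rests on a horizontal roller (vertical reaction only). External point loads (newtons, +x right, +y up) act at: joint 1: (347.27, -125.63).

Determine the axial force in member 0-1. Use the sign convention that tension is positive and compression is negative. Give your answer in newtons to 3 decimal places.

103.142

N=3 nodes, M=3 members, R=3 reactions → 2N=6, M+R=6
member 0 (0-1): L=1.3733, (cx,cy)=(0.7391,0.6736)
member 1 (0-2): L=2.3000, (cx,cy)=(1.0000,0.0000)
member 2 (1-2): L=1.5833, (cx,cy)=(0.8116,-0.5842)
solve A·x = −loads:
  F[0-1] = +103.1417 N (tension)
  F[0-2] = +271.0364 N (tension)
  F[1-2] = -333.9555 N (compression)
  Rx@0 = -347.2700 N
  Ry@0 = -69.4740 N
  Ry@2 = +195.1040 N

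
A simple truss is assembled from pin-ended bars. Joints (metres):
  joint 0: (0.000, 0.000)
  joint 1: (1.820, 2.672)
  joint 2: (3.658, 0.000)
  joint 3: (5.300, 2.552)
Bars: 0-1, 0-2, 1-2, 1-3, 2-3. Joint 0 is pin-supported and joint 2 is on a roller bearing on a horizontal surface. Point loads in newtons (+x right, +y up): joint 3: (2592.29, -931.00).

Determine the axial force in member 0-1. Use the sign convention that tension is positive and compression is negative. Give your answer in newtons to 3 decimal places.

2693.823

N=4 nodes, M=5 members, R=3 reactions → 2N=8, M+R=8
member 0 (0-1): L=3.2330, (cx,cy)=(0.5630,0.8265)
member 1 (0-2): L=3.6580, (cx,cy)=(1.0000,0.0000)
member 2 (1-2): L=3.2431, (cx,cy)=(0.5667,-0.8239)
member 3 (1-3): L=3.4821, (cx,cy)=(0.9994,-0.0345)
member 4 (2-3): L=3.0346, (cx,cy)=(0.5411,0.8410)
solve A·x = −loads:
  F[0-1] = +2693.8229 N (tension)
  F[0-2] = +1075.7948 N (tension)
  F[1-2] = -2832.9621 N (compression)
  F[1-3] = +3123.8986 N (tension)
  F[2-3] = -979.0468 N (compression)
  Rx@0 = -2592.2900 N
  Ry@0 = -2226.4150 N
  Ry@2 = +3157.4150 N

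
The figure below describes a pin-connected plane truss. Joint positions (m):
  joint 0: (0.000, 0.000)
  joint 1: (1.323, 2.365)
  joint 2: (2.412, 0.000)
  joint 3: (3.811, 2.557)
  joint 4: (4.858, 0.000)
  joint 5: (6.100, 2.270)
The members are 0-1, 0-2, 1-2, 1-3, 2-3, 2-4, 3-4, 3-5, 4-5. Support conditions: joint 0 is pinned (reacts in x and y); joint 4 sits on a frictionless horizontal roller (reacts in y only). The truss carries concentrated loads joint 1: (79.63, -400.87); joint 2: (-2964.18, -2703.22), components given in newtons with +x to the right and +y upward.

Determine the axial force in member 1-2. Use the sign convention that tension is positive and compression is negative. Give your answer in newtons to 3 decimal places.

1209.126

N=6 nodes, M=9 members, R=3 reactions → 2N=12, M+R=12
member 0 (0-1): L=2.7099, (cx,cy)=(0.4882,0.8727)
member 1 (0-2): L=2.4120, (cx,cy)=(1.0000,0.0000)
member 2 (1-2): L=2.6037, (cx,cy)=(0.4183,-0.9083)
member 3 (1-3): L=2.4954, (cx,cy)=(0.9970,0.0769)
member 4 (2-3): L=2.9147, (cx,cy)=(0.4800,0.8773)
member 5 (2-4): L=2.4460, (cx,cy)=(1.0000,0.0000)
member 6 (3-4): L=2.7631, (cx,cy)=(0.3789,-0.9254)
member 7 (3-5): L=2.3069, (cx,cy)=(0.9922,-0.1244)
member 8 (4-5): L=2.5876, (cx,cy)=(0.4800,0.8773)
solve A·x = −loads:
  F[0-1] = -1849.3808 N (compression)
  F[0-2] = -1981.6637 N (compression)
  F[1-2] = +1209.1256 N (tension)
  F[1-3] = -1492.6631 N (compression)
  F[2-3] = +1829.4473 N (tension)
  F[2-4] = +610.1373 N (tension)
  F[3-4] = -1610.1636 N (compression)
  F[3-5] = -0.0000 N (compression)
  F[4-5] = +0.0000 N (tension)
  Rx@0 = +2884.5500 N
  Ry@0 = +1614.0030 N
  Ry@4 = +1490.0870 N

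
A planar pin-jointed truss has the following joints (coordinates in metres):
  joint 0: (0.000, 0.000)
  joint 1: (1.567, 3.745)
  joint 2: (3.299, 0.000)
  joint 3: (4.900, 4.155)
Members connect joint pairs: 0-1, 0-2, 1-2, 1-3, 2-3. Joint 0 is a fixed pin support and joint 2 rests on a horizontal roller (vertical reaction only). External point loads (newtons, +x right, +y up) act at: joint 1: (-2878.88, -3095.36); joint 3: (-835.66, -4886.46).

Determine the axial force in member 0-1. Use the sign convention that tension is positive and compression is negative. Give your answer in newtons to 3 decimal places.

-3874.546

N=4 nodes, M=5 members, R=3 reactions → 2N=8, M+R=8
member 0 (0-1): L=4.0596, (cx,cy)=(0.3860,0.9225)
member 1 (0-2): L=3.2990, (cx,cy)=(1.0000,0.0000)
member 2 (1-2): L=4.1261, (cx,cy)=(0.4198,-0.9076)
member 3 (1-3): L=3.3581, (cx,cy)=(0.9925,0.1221)
member 4 (2-3): L=4.4528, (cx,cy)=(0.3596,0.9331)
solve A·x = −loads:
  F[0-1] = -3874.5459 N (compression)
  F[0-2] = -2218.9780 N (compression)
  F[1-2] = +676.6342 N (tension)
  F[1-3] = +1107.5766 N (tension)
  F[2-3] = -5381.5766 N (compression)
  Rx@0 = +3714.5400 N
  Ry@0 = +3574.2692 N
  Ry@2 = +4407.5508 N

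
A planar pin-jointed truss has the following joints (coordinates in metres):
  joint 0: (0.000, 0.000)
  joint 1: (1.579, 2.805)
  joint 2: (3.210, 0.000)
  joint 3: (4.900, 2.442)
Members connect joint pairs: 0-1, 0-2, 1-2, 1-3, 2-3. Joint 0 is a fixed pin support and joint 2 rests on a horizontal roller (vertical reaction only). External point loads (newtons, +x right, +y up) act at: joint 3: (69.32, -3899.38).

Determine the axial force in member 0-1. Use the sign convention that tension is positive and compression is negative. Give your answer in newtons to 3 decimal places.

2416.383

N=4 nodes, M=5 members, R=3 reactions → 2N=8, M+R=8
member 0 (0-1): L=3.2189, (cx,cy)=(0.4905,0.8714)
member 1 (0-2): L=3.2100, (cx,cy)=(1.0000,0.0000)
member 2 (1-2): L=3.2447, (cx,cy)=(0.5027,-0.8645)
member 3 (1-3): L=3.3408, (cx,cy)=(0.9941,-0.1087)
member 4 (2-3): L=2.9698, (cx,cy)=(0.5691,0.8223)
solve A·x = −loads:
  F[0-1] = +2416.3834 N (tension)
  F[0-2] = -1116.0162 N (compression)
  F[1-2] = -2761.1298 N (compression)
  F[1-3] = +2588.5812 N (tension)
  F[2-3] = -4400.0481 N (compression)
  Rx@0 = -69.3200 N
  Ry@0 = -2105.6796 N
  Ry@2 = +6005.0596 N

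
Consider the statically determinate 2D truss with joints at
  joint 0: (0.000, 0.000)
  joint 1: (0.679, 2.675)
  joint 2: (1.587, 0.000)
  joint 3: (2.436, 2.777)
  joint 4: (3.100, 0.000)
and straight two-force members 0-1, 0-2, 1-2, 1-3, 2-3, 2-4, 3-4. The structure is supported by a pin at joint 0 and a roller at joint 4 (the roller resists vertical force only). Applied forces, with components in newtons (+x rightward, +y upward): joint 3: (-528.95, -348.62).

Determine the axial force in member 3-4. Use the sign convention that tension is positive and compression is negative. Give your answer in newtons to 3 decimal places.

205.524

N=5 nodes, M=7 members, R=3 reactions → 2N=10, M+R=10
member 0 (0-1): L=2.7598, (cx,cy)=(0.2460,0.9693)
member 1 (0-2): L=1.5870, (cx,cy)=(1.0000,0.0000)
member 2 (1-2): L=2.8249, (cx,cy)=(0.3214,-0.9469)
member 3 (1-3): L=1.7600, (cx,cy)=(0.9983,0.0580)
member 4 (2-3): L=2.9039, (cx,cy)=(0.2924,0.9563)
member 5 (2-4): L=1.5130, (cx,cy)=(1.0000,0.0000)
member 6 (3-4): L=2.8553, (cx,cy)=(0.2326,-0.9726)
solve A·x = −loads:
  F[0-1] = -565.9035 N (compression)
  F[0-2] = -389.7210 N (compression)
  F[1-2] = +559.6825 N (tension)
  F[1-3] = -319.6632 N (compression)
  F[2-3] = -554.1977 N (compression)
  F[2-4] = -47.7948 N (compression)
  F[3-4] = +205.5236 N (tension)
  Rx@0 = +528.9500 N
  Ry@0 = +548.5090 N
  Ry@4 = -199.8890 N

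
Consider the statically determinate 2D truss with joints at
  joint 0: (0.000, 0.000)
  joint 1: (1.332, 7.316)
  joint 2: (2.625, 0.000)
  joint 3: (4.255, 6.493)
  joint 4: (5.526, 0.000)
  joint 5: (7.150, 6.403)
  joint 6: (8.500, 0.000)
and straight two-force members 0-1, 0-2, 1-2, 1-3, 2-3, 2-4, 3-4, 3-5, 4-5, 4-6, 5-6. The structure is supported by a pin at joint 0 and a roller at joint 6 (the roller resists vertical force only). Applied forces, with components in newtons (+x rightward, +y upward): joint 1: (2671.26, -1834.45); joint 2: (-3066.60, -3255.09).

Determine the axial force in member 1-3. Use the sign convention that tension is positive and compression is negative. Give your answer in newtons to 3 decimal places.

N=7 nodes, M=11 members, R=3 reactions → 2N=14, M+R=14
member 0 (0-1): L=7.4363, (cx,cy)=(0.1791,0.9838)
member 1 (0-2): L=2.6250, (cx,cy)=(1.0000,0.0000)
member 2 (1-2): L=7.4294, (cx,cy)=(0.1740,-0.9847)
member 3 (1-3): L=3.0367, (cx,cy)=(0.9626,-0.2710)
member 4 (2-3): L=6.6945, (cx,cy)=(0.2435,0.9699)
member 5 (2-4): L=2.9010, (cx,cy)=(1.0000,0.0000)
member 6 (3-4): L=6.6162, (cx,cy)=(0.1921,-0.9814)
member 7 (3-5): L=2.8964, (cx,cy)=(0.9995,-0.0311)
member 8 (4-5): L=6.6057, (cx,cy)=(0.2458,0.9693)
member 9 (4-6): L=2.9740, (cx,cy)=(1.0000,0.0000)
member 10 (5-6): L=6.5438, (cx,cy)=(0.2063,-0.9785)
solve A·x = −loads:
  F[0-1] = -1522.2733 N (compression)
  F[0-2] = -122.6672 N (compression)
  F[1-2] = +525.8929 N (tension)
  F[1-3] = -3153.4836 N (compression)
  F[2-3] = +2822.1562 N (tension)
  F[2-4] = +2348.3072 N (tension)
  F[3-4] = -3607.6205 N (compression)
  F[3-5] = -1656.0709 N (compression)
  F[4-5] = +3652.5284 N (tension)
  F[4-6] = +757.3086 N (tension)
  F[5-6] = -3670.8536 N (compression)
  Rx@0 = +395.3400 N
  Ry@0 = +1497.6533 N
  Ry@6 = +3591.8867 N

-3153.484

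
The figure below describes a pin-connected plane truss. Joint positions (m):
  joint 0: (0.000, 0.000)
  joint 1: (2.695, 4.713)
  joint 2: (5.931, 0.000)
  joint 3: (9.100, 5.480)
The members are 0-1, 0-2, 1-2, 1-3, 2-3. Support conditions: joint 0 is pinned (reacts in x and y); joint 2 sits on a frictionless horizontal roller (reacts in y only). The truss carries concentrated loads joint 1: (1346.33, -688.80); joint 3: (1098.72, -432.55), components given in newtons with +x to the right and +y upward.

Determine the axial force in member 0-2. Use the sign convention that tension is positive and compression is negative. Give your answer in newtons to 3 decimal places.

N=4 nodes, M=5 members, R=3 reactions → 2N=8, M+R=8
member 0 (0-1): L=5.4291, (cx,cy)=(0.4964,0.8681)
member 1 (0-2): L=5.9310, (cx,cy)=(1.0000,0.0000)
member 2 (1-2): L=5.7170, (cx,cy)=(0.5660,-0.8244)
member 3 (1-3): L=6.4508, (cx,cy)=(0.9929,0.1189)
member 4 (2-3): L=6.3303, (cx,cy)=(0.5006,0.8657)
solve A·x = −loads:
  F[0-1] = +2235.1442 N (tension)
  F[0-2] = +1335.5316 N (tension)
  F[1-2] = -2978.6802 N (compression)
  F[1-3] = +1459.5687 N (tension)
  F[2-3] = -700.1401 N (compression)
  Rx@0 = -2445.0500 N
  Ry@0 = -1940.3192 N
  Ry@2 = +3061.6692 N

1335.532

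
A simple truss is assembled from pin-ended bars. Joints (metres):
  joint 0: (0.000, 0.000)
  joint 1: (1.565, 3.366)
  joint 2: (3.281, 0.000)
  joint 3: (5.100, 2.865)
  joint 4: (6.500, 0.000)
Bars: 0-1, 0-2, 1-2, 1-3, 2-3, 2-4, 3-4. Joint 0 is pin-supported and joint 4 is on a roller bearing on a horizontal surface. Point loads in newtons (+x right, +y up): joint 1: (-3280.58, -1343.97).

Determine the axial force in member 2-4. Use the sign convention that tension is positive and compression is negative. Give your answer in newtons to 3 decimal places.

N=5 nodes, M=7 members, R=3 reactions → 2N=10, M+R=10
member 0 (0-1): L=3.7120, (cx,cy)=(0.4216,0.9068)
member 1 (0-2): L=3.2810, (cx,cy)=(1.0000,0.0000)
member 2 (1-2): L=3.7782, (cx,cy)=(0.4542,-0.8909)
member 3 (1-3): L=3.5703, (cx,cy)=(0.9901,-0.1403)
member 4 (2-3): L=3.3937, (cx,cy)=(0.5360,0.8442)
member 5 (2-4): L=3.2190, (cx,cy)=(1.0000,0.0000)
member 6 (3-4): L=3.1888, (cx,cy)=(0.4390,-0.8985)
solve A·x = −loads:
  F[0-1] = -2998.7606 N (compression)
  F[0-2] = -2016.2966 N (compression)
  F[1-2] = +1318.1375 N (tension)
  F[1-3] = +1431.7815 N (tension)
  F[2-3] = -1391.0330 N (compression)
  F[2-4] = -672.0240 N (compression)
  F[3-4] = +1530.6621 N (tension)
  Rx@0 = +3280.5800 N
  Ry@0 = +2719.2191 N
  Ry@4 = -1375.2491 N

-672.024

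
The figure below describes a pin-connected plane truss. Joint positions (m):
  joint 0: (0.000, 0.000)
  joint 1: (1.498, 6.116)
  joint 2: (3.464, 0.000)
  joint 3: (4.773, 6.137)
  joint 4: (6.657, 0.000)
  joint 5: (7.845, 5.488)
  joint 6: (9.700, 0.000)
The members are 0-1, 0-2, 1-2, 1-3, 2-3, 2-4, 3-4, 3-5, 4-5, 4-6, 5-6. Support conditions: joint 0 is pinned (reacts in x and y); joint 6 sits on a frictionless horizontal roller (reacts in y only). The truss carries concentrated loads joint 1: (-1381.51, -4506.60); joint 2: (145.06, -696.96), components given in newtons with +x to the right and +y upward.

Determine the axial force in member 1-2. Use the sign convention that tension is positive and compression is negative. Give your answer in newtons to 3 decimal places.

654.061

N=7 nodes, M=11 members, R=3 reactions → 2N=14, M+R=14
member 0 (0-1): L=6.2968, (cx,cy)=(0.2379,0.9713)
member 1 (0-2): L=3.4640, (cx,cy)=(1.0000,0.0000)
member 2 (1-2): L=6.4242, (cx,cy)=(0.3060,-0.9520)
member 3 (1-3): L=3.2751, (cx,cy)=(1.0000,0.0064)
member 4 (2-3): L=6.2750, (cx,cy)=(0.2086,0.9780)
member 5 (2-4): L=3.1930, (cx,cy)=(1.0000,0.0000)
member 6 (3-4): L=6.4197, (cx,cy)=(0.2935,-0.9560)
member 7 (3-5): L=3.1398, (cx,cy)=(0.9784,-0.2067)
member 8 (4-5): L=5.6151, (cx,cy)=(0.2116,0.9774)
member 9 (4-6): L=3.0430, (cx,cy)=(1.0000,0.0000)
member 10 (5-6): L=5.7930, (cx,cy)=(0.3202,-0.9473)
solve A·x = −loads:
  F[0-1] = -5281.3916 N (compression)
  F[0-2] = +19.9894 N (tension)
  F[1-2] = +654.0609 N (tension)
  F[1-3] = -75.0928 N (compression)
  F[2-3] = +75.9504 N (tension)
  F[2-4] = +59.2477 N (tension)
  F[3-4] = -68.5497 N (compression)
  F[3-5] = -39.9939 N (compression)
  F[4-5] = +67.0491 N (tension)
  F[4-6] = +24.9445 N (tension)
  F[5-6] = -77.8998 N (compression)
  Rx@0 = +1236.4500 N
  Ry@0 = +5129.7620 N
  Ry@6 = +73.7980 N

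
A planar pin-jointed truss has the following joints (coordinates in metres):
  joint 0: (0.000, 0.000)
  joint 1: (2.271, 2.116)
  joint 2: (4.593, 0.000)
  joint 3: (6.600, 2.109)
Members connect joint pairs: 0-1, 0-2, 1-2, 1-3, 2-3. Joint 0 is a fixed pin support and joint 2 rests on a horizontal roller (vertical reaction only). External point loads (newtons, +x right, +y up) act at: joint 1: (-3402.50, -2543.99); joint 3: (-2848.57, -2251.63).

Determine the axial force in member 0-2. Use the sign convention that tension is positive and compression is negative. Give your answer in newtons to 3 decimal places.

-2840.536

N=4 nodes, M=5 members, R=3 reactions → 2N=8, M+R=8
member 0 (0-1): L=3.1040, (cx,cy)=(0.7316,0.6817)
member 1 (0-2): L=4.5930, (cx,cy)=(1.0000,0.0000)
member 2 (1-2): L=3.1415, (cx,cy)=(0.7391,-0.6736)
member 3 (1-3): L=4.3290, (cx,cy)=(1.0000,-0.0016)
member 4 (2-3): L=2.9113, (cx,cy)=(0.6894,0.7244)
solve A·x = −loads:
  F[0-1] = -4661.5339 N (compression)
  F[0-2] = -2840.5356 N (compression)
  F[1-2] = +942.6170 N (tension)
  F[1-3] = -704.7546 N (compression)
  F[2-3] = -3109.8101 N (compression)
  Rx@0 = +6251.0700 N
  Ry@0 = +3177.7591 N
  Ry@2 = +1617.8609 N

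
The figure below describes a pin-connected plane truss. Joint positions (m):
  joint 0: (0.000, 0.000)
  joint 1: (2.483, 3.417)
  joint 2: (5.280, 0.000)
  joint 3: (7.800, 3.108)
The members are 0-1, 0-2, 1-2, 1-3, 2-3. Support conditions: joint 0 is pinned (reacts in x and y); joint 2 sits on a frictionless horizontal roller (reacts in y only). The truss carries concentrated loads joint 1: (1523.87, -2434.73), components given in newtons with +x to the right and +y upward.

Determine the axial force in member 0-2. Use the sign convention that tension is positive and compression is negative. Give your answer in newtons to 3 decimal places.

1744.466

N=4 nodes, M=5 members, R=3 reactions → 2N=8, M+R=8
member 0 (0-1): L=4.2239, (cx,cy)=(0.5878,0.8090)
member 1 (0-2): L=5.2800, (cx,cy)=(1.0000,0.0000)
member 2 (1-2): L=4.4158, (cx,cy)=(0.6334,-0.7738)
member 3 (1-3): L=5.3260, (cx,cy)=(0.9983,-0.0580)
member 4 (2-3): L=4.0013, (cx,cy)=(0.6298,0.7768)
solve A·x = −loads:
  F[0-1] = -375.2604 N (compression)
  F[0-2] = +1744.4661 N (tension)
  F[1-2] = -2754.0849 N (compression)
  F[1-3] = -0.0000 N (compression)
  F[2-3] = +0.0000 N (tension)
  Rx@0 = -1523.8700 N
  Ry@0 = +303.5750 N
  Ry@2 = +2131.1550 N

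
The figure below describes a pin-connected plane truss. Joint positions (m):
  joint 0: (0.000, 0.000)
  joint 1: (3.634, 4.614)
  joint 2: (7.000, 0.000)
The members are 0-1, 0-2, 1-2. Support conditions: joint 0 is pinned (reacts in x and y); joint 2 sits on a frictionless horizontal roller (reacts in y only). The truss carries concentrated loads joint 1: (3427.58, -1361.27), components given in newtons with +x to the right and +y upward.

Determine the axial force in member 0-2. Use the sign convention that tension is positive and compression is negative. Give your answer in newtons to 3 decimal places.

2163.723

N=3 nodes, M=3 members, R=3 reactions → 2N=6, M+R=6
member 0 (0-1): L=5.8732, (cx,cy)=(0.6187,0.7856)
member 1 (0-2): L=7.0000, (cx,cy)=(1.0000,0.0000)
member 2 (1-2): L=5.7113, (cx,cy)=(0.5894,-0.8079)
solve A·x = −loads:
  F[0-1] = +2042.6357 N (tension)
  F[0-2] = +2163.7226 N (tension)
  F[1-2] = -3671.3220 N (compression)
  Rx@0 = -3427.5800 N
  Ry@0 = -1604.6885 N
  Ry@2 = +2965.9585 N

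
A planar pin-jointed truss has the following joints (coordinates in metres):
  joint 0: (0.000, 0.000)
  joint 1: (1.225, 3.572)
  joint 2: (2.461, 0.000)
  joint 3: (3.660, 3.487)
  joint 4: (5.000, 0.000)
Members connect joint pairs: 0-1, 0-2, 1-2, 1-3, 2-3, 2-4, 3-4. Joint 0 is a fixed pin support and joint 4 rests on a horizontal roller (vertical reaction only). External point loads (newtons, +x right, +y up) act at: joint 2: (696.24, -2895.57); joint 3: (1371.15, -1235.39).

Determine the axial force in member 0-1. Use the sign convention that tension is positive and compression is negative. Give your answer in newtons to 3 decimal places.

N=5 nodes, M=7 members, R=3 reactions → 2N=10, M+R=10
member 0 (0-1): L=3.7762, (cx,cy)=(0.3244,0.9459)
member 1 (0-2): L=2.4610, (cx,cy)=(1.0000,0.0000)
member 2 (1-2): L=3.7798, (cx,cy)=(0.3270,-0.9450)
member 3 (1-3): L=2.4365, (cx,cy)=(0.9994,-0.0349)
member 4 (2-3): L=3.6874, (cx,cy)=(0.3252,0.9457)
member 5 (2-4): L=2.5390, (cx,cy)=(1.0000,0.0000)
member 6 (3-4): L=3.7356, (cx,cy)=(0.3587,-0.9334)
solve A·x = −loads:
  F[0-1] = -893.5371 N (compression)
  F[0-2] = +2357.2524 N (tension)
  F[1-2] = +916.1580 N (tension)
  F[1-3] = -589.8064 N (compression)
  F[2-3] = +2146.4197 N (tension)
  F[2-4] = +1262.6608 N (tension)
  F[3-4] = -3520.0047 N (compression)
  Rx@0 = -2067.3900 N
  Ry@0 = +845.2150 N
  Ry@4 = +3285.7450 N

-893.537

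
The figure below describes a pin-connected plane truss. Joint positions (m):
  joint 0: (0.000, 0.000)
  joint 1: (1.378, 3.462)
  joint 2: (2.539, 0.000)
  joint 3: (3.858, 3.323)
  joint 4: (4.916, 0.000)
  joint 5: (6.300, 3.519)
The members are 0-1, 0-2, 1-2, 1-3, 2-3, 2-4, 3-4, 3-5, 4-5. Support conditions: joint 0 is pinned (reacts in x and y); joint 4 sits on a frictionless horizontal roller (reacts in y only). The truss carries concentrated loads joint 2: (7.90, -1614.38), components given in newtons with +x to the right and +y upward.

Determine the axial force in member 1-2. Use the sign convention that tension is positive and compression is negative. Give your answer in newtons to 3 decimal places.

N=6 nodes, M=9 members, R=3 reactions → 2N=12, M+R=12
member 0 (0-1): L=3.7262, (cx,cy)=(0.3698,0.9291)
member 1 (0-2): L=2.5390, (cx,cy)=(1.0000,0.0000)
member 2 (1-2): L=3.6515, (cx,cy)=(0.3180,-0.9481)
member 3 (1-3): L=2.4839, (cx,cy)=(0.9984,-0.0560)
member 4 (2-3): L=3.5752, (cx,cy)=(0.3689,0.9295)
member 5 (2-4): L=2.3770, (cx,cy)=(1.0000,0.0000)
member 6 (3-4): L=3.4874, (cx,cy)=(0.3034,-0.9529)
member 7 (3-5): L=2.4499, (cx,cy)=(0.9968,0.0800)
member 8 (4-5): L=3.7814, (cx,cy)=(0.3660,0.9306)
solve A·x = −loads:
  F[0-1] = -840.1531 N (compression)
  F[0-2] = +318.6028 N (tension)
  F[1-2] = +857.8057 N (tension)
  F[1-3] = -584.3601 N (compression)
  F[2-3] = +861.8887 N (tension)
  F[2-4] = +265.4678 N (tension)
  F[3-4] = -875.0307 N (compression)
  F[3-5] = -0.0000 N (compression)
  F[4-5] = +0.0000 N (tension)
  Rx@0 = -7.9000 N
  Ry@0 = +780.5902 N
  Ry@4 = +833.7898 N

857.806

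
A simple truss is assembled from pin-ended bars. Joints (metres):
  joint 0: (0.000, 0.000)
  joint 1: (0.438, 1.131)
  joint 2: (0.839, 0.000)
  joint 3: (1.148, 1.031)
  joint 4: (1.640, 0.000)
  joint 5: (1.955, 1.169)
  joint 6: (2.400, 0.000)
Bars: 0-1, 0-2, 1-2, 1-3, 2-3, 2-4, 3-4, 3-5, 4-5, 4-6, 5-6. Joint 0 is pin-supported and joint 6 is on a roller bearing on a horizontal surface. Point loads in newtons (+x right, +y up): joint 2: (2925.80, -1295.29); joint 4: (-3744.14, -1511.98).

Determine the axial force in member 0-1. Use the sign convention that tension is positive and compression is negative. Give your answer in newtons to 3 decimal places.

N=7 nodes, M=11 members, R=3 reactions → 2N=14, M+R=14
member 0 (0-1): L=1.2128, (cx,cy)=(0.3611,0.9325)
member 1 (0-2): L=0.8390, (cx,cy)=(1.0000,0.0000)
member 2 (1-2): L=1.2000, (cx,cy)=(0.3342,-0.9425)
member 3 (1-3): L=0.7170, (cx,cy)=(0.9902,-0.1395)
member 4 (2-3): L=1.0763, (cx,cy)=(0.2871,0.9579)
member 5 (2-4): L=0.8010, (cx,cy)=(1.0000,0.0000)
member 6 (3-4): L=1.1424, (cx,cy)=(0.4307,-0.9025)
member 7 (3-5): L=0.8187, (cx,cy)=(0.9857,0.1686)
member 8 (4-5): L=1.2107, (cx,cy)=(0.2602,0.9656)
member 9 (4-6): L=0.7600, (cx,cy)=(1.0000,0.0000)
member 10 (5-6): L=1.2508, (cx,cy)=(0.3558,-0.9346)
solve A·x = −loads:
  F[0-1] = -1416.8917 N (compression)
  F[0-2] = -306.6538 N (compression)
  F[1-2] = +1556.0293 N (tension)
  F[1-3] = -1041.8487 N (compression)
  F[2-3] = -178.8145 N (compression)
  F[2-4] = -2661.1376 N (compression)
  F[3-4] = -163.1053 N (compression)
  F[3-5] = -1027.4570 N (compression)
  F[4-5] = +1718.3638 N (tension)
  F[4-6] = +565.6708 N (tension)
  F[5-6] = -1590.0232 N (compression)
  Rx@0 = +818.3400 N
  Ry@0 = +1321.2719 N
  Ry@6 = +1485.9981 N

-1416.892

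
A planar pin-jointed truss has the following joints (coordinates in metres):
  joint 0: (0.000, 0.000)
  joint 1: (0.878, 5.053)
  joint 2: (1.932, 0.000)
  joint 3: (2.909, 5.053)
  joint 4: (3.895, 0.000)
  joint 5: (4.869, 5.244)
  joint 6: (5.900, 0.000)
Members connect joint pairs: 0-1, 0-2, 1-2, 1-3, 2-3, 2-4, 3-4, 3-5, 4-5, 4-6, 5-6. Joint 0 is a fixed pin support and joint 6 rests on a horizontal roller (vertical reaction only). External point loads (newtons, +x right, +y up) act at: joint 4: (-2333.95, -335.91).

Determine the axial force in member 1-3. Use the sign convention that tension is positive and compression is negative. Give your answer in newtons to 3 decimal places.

N=7 nodes, M=11 members, R=3 reactions → 2N=14, M+R=14
member 0 (0-1): L=5.1287, (cx,cy)=(0.1712,0.9852)
member 1 (0-2): L=1.9320, (cx,cy)=(1.0000,0.0000)
member 2 (1-2): L=5.1618, (cx,cy)=(0.2042,-0.9789)
member 3 (1-3): L=2.0310, (cx,cy)=(1.0000,0.0000)
member 4 (2-3): L=5.1466, (cx,cy)=(0.1898,0.9818)
member 5 (2-4): L=1.9630, (cx,cy)=(1.0000,0.0000)
member 6 (3-4): L=5.1483, (cx,cy)=(0.1915,-0.9815)
member 7 (3-5): L=1.9693, (cx,cy)=(0.9953,0.0970)
member 8 (4-5): L=5.3337, (cx,cy)=(0.1826,0.9832)
member 9 (4-6): L=2.0050, (cx,cy)=(1.0000,0.0000)
member 10 (5-6): L=5.3444, (cx,cy)=(0.1929,-0.9812)
solve A·x = −loads:
  F[0-1] = -115.8629 N (compression)
  F[0-2] = -2314.1151 N (compression)
  F[1-2] = +116.6094 N (tension)
  F[1-3] = -43.6459 N (compression)
  F[2-3] = -116.2666 N (compression)
  F[2-4] = -2268.2327 N (compression)
  F[3-4] = +107.7320 N (tension)
  F[3-5] = -86.7591 N (compression)
  F[4-5] = +234.1088 N (tension)
  F[4-6] = +43.5988 N (tension)
  F[5-6] = -226.0028 N (compression)
  Rx@0 = +2333.9500 N
  Ry@0 = +114.1525 N
  Ry@6 = +221.7575 N

-43.646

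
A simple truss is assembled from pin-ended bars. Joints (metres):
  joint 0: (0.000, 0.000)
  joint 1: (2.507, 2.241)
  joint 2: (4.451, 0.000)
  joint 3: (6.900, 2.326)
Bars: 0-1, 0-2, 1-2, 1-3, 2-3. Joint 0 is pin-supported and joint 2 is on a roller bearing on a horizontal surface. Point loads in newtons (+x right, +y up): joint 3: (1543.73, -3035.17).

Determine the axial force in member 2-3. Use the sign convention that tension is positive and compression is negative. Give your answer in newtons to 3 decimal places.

-4543.261

N=4 nodes, M=5 members, R=3 reactions → 2N=8, M+R=8
member 0 (0-1): L=3.3626, (cx,cy)=(0.7456,0.6664)
member 1 (0-2): L=4.4510, (cx,cy)=(1.0000,0.0000)
member 2 (1-2): L=2.9667, (cx,cy)=(0.6553,-0.7554)
member 3 (1-3): L=4.3938, (cx,cy)=(0.9998,0.0193)
member 4 (2-3): L=3.3776, (cx,cy)=(0.7251,0.6887)
solve A·x = −loads:
  F[0-1] = +3716.2929 N (tension)
  F[0-2] = -1226.9609 N (compression)
  F[1-2] = -3154.8035 N (compression)
  F[1-3] = +4838.8664 N (tension)
  F[2-3] = -4543.2608 N (compression)
  Rx@0 = -1543.7300 N
  Ry@0 = -2476.7125 N
  Ry@2 = +5511.8825 N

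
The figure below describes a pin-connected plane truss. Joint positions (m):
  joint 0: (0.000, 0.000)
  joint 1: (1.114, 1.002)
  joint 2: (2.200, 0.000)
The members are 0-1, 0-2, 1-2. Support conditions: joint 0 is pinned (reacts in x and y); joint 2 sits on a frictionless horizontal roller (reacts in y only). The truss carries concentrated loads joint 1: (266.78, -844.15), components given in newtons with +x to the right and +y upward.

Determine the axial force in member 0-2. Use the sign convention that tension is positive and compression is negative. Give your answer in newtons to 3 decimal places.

N=3 nodes, M=3 members, R=3 reactions → 2N=6, M+R=6
member 0 (0-1): L=1.4983, (cx,cy)=(0.7435,0.6687)
member 1 (0-2): L=2.2000, (cx,cy)=(1.0000,0.0000)
member 2 (1-2): L=1.4776, (cx,cy)=(0.7350,-0.6781)
solve A·x = −loads:
  F[0-1] = -441.4203 N (compression)
  F[0-2] = +594.9730 N (tension)
  F[1-2] = -809.5322 N (compression)
  Rx@0 = -266.7800 N
  Ry@0 = +295.1970 N
  Ry@2 = +548.9530 N

594.973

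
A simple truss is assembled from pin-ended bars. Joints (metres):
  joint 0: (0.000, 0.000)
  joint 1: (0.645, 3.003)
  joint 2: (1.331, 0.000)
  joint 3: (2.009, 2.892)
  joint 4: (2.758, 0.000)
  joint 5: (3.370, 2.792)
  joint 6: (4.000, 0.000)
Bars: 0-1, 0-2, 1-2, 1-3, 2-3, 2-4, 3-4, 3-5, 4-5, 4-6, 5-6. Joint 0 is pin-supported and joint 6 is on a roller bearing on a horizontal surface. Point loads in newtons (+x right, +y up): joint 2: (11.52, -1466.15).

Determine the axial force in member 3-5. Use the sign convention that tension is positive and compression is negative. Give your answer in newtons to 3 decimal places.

-214.157

N=7 nodes, M=11 members, R=3 reactions → 2N=14, M+R=14
member 0 (0-1): L=3.0715, (cx,cy)=(0.2100,0.9777)
member 1 (0-2): L=1.3310, (cx,cy)=(1.0000,0.0000)
member 2 (1-2): L=3.0804, (cx,cy)=(0.2227,-0.9749)
member 3 (1-3): L=1.3685, (cx,cy)=(0.9967,-0.0811)
member 4 (2-3): L=2.9704, (cx,cy)=(0.2283,0.9736)
member 5 (2-4): L=1.4270, (cx,cy)=(1.0000,0.0000)
member 6 (3-4): L=2.9874, (cx,cy)=(0.2507,-0.9681)
member 7 (3-5): L=1.3647, (cx,cy)=(0.9973,-0.0733)
member 8 (4-5): L=2.8583, (cx,cy)=(0.2141,0.9768)
member 9 (4-6): L=1.2420, (cx,cy)=(1.0000,0.0000)
member 10 (5-6): L=2.8622, (cx,cy)=(0.2201,-0.9755)
solve A·x = −loads:
  F[0-1] = -1000.5997 N (compression)
  F[0-2] = +221.6419 N (tension)
  F[1-2] = +1040.3697 N (tension)
  F[1-3] = -443.2742 N (compression)
  F[2-3] = +464.1601 N (tension)
  F[2-4] = +335.8686 N (tension)
  F[3-4] = -487.7470 N (compression)
  F[3-5] = -214.1573 N (compression)
  F[4-5] = +483.3786 N (tension)
  F[4-6] = +110.0833 N (tension)
  F[5-6] = -500.1271 N (compression)
  Rx@0 = -11.5200 N
  Ry@0 = +978.2886 N
  Ry@6 = +487.8614 N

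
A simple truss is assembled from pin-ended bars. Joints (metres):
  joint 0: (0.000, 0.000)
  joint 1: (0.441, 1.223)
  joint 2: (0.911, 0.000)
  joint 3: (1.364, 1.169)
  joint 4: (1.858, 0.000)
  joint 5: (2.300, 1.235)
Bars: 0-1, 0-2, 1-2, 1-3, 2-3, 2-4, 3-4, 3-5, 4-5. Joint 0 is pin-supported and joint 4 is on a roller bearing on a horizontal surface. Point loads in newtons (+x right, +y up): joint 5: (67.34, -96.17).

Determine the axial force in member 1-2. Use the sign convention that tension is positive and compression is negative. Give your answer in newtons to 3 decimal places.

-75.692

N=6 nodes, M=9 members, R=3 reactions → 2N=12, M+R=12
member 0 (0-1): L=1.3001, (cx,cy)=(0.3392,0.9407)
member 1 (0-2): L=0.9110, (cx,cy)=(1.0000,0.0000)
member 2 (1-2): L=1.3102, (cx,cy)=(0.3587,-0.9334)
member 3 (1-3): L=0.9246, (cx,cy)=(0.9983,-0.0584)
member 4 (2-3): L=1.2537, (cx,cy)=(0.3613,0.9324)
member 5 (2-4): L=0.9470, (cx,cy)=(1.0000,0.0000)
member 6 (3-4): L=1.2691, (cx,cy)=(0.3893,-0.9211)
member 7 (3-5): L=0.9383, (cx,cy)=(0.9975,0.0703)
member 8 (4-5): L=1.3117, (cx,cy)=(0.3370,0.9415)
solve A·x = −loads:
  F[0-1] = +71.9013 N (tension)
  F[0-2] = +42.9504 N (tension)
  F[1-2] = -75.6915 N (compression)
  F[1-3] = +51.6301 N (tension)
  F[2-3] = +75.7732 N (tension)
  F[2-4] = -11.5810 N (compression)
  F[3-4] = -65.4384 N (compression)
  F[3-5] = +104.6524 N (tension)
  F[4-5] = -109.9619 N (compression)
  Rx@0 = -67.3400 N
  Ry@0 = -67.6383 N
  Ry@4 = +163.8083 N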